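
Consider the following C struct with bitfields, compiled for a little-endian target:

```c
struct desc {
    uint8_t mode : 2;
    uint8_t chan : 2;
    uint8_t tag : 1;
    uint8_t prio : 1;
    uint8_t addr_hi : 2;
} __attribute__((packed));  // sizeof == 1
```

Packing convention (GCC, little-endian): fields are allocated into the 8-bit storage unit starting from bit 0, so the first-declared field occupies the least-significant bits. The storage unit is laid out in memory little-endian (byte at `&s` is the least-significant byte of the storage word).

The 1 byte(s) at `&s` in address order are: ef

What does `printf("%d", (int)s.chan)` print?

[0]=0xef (little-endian) → word 0xef
mode:2 @ bit 0 → (0xef>>0)&0x3 = 0x3
chan:2 @ bit 2 → (0xef>>2)&0x3 = 0x3  ←
tag:1 @ bit 4 → (0xef>>4)&0x1 = 0x0
prio:1 @ bit 5 → (0xef>>5)&0x1 = 0x1
addr_hi:2 @ bit 6 → (0xef>>6)&0x3 = 0x3

3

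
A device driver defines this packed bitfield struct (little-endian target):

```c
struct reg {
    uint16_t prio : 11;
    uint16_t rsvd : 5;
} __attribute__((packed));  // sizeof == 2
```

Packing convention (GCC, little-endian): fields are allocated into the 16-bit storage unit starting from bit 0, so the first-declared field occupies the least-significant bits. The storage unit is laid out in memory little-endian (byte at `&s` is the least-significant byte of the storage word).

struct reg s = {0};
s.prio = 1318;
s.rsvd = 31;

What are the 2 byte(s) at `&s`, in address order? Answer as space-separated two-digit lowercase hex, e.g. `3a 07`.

26 fd

prio (11b) val=1318 bits=0x526 at bit 0: 0x0526
rsvd (5b) val=31 bits=0x1f at bit 11: 0xfd26
word = 0xfd26 → little-endian bytes:
  [0]=0x26  [1]=0xfd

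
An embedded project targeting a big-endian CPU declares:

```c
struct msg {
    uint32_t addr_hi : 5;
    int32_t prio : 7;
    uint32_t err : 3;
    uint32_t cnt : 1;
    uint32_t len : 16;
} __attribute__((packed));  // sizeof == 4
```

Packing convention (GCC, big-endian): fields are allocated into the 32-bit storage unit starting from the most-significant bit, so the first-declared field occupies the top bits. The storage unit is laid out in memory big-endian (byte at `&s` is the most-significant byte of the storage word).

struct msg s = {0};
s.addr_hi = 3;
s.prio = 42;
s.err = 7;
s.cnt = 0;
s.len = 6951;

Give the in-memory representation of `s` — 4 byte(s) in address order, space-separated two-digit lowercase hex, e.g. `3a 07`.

addr_hi:5 = 3 → 0x3 << 27 → word 0x18000000
prio:7 = 42 → 0x2a << 20 → word 0x1aa00000
err:3 = 7 → 0x7 << 17 → word 0x1aae0000
cnt:1 = 0 → 0x0 << 16 → word 0x1aae0000
len:16 = 6951 → 0x1b27 << 0 → word 0x1aae1b27
word = 0x1aae1b27 → big-endian bytes:
  [0]=0x1a  [1]=0xae  [2]=0x1b  [3]=0x27

1a ae 1b 27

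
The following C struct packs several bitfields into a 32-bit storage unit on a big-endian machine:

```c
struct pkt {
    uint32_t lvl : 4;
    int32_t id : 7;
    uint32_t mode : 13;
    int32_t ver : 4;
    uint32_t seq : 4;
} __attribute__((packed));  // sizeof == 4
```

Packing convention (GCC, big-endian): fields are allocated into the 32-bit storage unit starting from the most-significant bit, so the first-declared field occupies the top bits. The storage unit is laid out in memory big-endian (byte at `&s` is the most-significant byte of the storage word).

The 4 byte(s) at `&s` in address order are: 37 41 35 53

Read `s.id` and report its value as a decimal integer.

58

[0]=0x37 [1]=0x41 [2]=0x35 [3]=0x53 (big-endian) → word 0x37413553
lvl:4 @ bit 28 → (0x37413553>>28)&0xf = 0x3
id:7 @ bit 21 → (0x37413553>>21)&0x7f = 0x3a  ←
mode:13 @ bit 8 → (0x37413553>>8)&0x1fff = 0x135
ver:4 @ bit 4 → (0x37413553>>4)&0xf = 0x5
seq:4 @ bit 0 → (0x37413553>>0)&0xf = 0x3
id signed 7b, MSB=0: value = 58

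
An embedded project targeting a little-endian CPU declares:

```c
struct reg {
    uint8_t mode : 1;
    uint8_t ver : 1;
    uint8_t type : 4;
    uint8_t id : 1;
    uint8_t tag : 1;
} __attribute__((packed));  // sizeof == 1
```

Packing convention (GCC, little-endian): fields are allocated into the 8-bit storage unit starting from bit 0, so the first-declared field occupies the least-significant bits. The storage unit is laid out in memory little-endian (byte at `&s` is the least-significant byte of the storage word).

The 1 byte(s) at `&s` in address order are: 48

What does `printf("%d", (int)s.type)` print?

[0]=0x48 (little-endian) → word 0x48
mode [0+:1] = (word>>0) & 0x1 = 0
ver [1+:1] = (word>>1) & 0x1 = 0
type [2+:4] = (word>>2) & 0xf = 2  ←
id [6+:1] = (word>>6) & 0x1 = 1
tag [7+:1] = (word>>7) & 0x1 = 0

2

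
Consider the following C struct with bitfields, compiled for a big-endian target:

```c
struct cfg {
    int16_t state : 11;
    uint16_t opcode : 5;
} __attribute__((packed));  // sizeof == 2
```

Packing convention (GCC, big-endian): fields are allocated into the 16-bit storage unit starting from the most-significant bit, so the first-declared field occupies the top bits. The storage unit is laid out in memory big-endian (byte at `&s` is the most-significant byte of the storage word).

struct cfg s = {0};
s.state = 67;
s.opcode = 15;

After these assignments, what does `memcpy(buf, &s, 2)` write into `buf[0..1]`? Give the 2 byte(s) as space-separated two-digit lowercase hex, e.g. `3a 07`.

state:11 = 67 → 0x43 << 5 → word 0x0860
opcode:5 = 15 → 0xf << 0 → word 0x086f
word = 0x086f → big-endian bytes:
  [0]=0x08  [1]=0x6f

08 6f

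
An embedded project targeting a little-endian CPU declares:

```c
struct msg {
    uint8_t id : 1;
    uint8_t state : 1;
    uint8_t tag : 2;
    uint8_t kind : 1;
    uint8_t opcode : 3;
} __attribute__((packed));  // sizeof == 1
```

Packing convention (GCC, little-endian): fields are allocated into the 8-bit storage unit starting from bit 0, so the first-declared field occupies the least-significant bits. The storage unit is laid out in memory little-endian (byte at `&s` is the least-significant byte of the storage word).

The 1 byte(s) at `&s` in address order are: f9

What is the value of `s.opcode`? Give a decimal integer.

[0]=0xf9 (little-endian) → word 0xf9
id [0+:1] = (word>>0) & 0x1 = 1
state [1+:1] = (word>>1) & 0x1 = 0
tag [2+:2] = (word>>2) & 0x3 = 2
kind [4+:1] = (word>>4) & 0x1 = 1
opcode [5+:3] = (word>>5) & 0x7 = 7  ←

7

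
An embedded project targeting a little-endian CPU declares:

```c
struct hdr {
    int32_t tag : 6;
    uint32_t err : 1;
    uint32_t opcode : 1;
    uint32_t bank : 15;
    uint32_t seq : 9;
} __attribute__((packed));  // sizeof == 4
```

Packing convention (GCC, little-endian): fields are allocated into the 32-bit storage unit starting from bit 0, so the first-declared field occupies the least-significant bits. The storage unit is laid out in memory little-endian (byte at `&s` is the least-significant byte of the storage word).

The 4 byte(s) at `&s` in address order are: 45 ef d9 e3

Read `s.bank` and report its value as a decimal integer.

[0]=0x45 [1]=0xef [2]=0xd9 [3]=0xe3 (little-endian) → word 0xe3d9ef45
tag:6 @ bit 0 → (0xe3d9ef45>>0)&0x3f = 0x5
err:1 @ bit 6 → (0xe3d9ef45>>6)&0x1 = 0x1
opcode:1 @ bit 7 → (0xe3d9ef45>>7)&0x1 = 0x0
bank:15 @ bit 8 → (0xe3d9ef45>>8)&0x7fff = 0x59ef  ←
seq:9 @ bit 23 → (0xe3d9ef45>>23)&0x1ff = 0x1c7

23023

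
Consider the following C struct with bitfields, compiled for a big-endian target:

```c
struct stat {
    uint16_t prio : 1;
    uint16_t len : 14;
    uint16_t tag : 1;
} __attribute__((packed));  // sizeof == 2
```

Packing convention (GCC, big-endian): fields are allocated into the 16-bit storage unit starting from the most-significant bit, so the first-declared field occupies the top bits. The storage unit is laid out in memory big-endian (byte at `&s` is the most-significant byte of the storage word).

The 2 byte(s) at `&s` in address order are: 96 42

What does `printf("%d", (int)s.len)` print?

[0]=0x96 [1]=0x42 (big-endian) → word 0x9642
prio [15+:1] = (word>>15) & 0x1 = 1
len [1+:14] = (word>>1) & 0x3fff = 2849  ←
tag [0+:1] = (word>>0) & 0x1 = 0

2849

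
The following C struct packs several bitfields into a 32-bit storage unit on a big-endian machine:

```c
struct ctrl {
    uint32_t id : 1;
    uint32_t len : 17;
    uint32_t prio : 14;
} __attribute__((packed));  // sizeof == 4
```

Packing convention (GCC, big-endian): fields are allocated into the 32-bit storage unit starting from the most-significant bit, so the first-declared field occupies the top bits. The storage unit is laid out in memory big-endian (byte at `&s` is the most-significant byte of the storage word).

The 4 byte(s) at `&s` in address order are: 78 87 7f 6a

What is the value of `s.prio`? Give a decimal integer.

16234

[0]=0x78 [1]=0x87 [2]=0x7f [3]=0x6a (big-endian) → word 0x78877f6a
id [31+:1] = (word>>31) & 0x1 = 0
len [14+:17] = (word>>14) & 0x1ffff = 123421
prio [0+:14] = (word>>0) & 0x3fff = 16234  ←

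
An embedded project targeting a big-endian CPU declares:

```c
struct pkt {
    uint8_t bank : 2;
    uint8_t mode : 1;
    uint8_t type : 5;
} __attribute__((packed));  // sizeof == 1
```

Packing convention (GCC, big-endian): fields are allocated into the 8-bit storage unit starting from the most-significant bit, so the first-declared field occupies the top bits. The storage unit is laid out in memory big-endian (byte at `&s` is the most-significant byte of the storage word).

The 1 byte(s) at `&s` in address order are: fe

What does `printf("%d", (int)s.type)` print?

30

[0]=0xfe (big-endian) → word 0xfe
bank [6+:2] = (word>>6) & 0x3 = 3
mode [5+:1] = (word>>5) & 0x1 = 1
type [0+:5] = (word>>0) & 0x1f = 30  ←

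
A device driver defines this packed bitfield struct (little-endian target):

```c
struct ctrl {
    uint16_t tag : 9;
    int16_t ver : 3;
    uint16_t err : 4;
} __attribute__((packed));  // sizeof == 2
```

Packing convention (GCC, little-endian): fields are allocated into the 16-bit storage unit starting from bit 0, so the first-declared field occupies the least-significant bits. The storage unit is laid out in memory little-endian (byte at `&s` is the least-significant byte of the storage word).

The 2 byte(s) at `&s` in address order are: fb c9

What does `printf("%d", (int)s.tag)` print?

507

[0]=0xfb [1]=0xc9 (little-endian) → word 0xc9fb
tag:9 @ bit 0 → (0xc9fb>>0)&0x1ff = 0x1fb  ←
ver:3 @ bit 9 → (0xc9fb>>9)&0x7 = 0x4
err:4 @ bit 12 → (0xc9fb>>12)&0xf = 0xc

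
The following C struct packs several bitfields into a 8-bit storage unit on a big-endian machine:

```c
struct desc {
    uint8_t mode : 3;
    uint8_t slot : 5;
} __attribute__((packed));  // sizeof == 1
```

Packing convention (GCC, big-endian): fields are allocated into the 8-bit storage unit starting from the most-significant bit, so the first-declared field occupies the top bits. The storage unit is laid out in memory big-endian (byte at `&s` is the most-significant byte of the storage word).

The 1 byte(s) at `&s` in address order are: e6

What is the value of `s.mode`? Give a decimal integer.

7

[0]=0xe6 (big-endian) → word 0xe6
mode [5+:3] = (word>>5) & 0x7 = 7  ←
slot [0+:5] = (word>>0) & 0x1f = 6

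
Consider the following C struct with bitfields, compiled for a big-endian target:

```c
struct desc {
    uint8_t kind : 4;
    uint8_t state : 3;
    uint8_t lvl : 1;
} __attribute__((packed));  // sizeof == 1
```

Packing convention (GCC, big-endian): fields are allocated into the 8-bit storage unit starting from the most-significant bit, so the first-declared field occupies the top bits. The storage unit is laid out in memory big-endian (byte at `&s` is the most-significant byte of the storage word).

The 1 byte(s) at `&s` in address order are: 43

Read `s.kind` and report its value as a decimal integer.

4

[0]=0x43 (big-endian) → word 0x43
kind [4+:4] = (word>>4) & 0xf = 4  ←
state [1+:3] = (word>>1) & 0x7 = 1
lvl [0+:1] = (word>>0) & 0x1 = 1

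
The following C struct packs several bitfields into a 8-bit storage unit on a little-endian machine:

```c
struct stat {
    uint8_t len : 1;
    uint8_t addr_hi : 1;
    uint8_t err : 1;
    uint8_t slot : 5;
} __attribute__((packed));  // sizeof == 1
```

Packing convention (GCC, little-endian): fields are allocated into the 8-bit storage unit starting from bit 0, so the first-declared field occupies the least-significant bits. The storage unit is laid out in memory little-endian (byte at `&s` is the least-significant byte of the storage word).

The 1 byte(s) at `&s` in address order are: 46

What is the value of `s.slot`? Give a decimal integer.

[0]=0x46 (little-endian) → word 0x46
len:1 @ bit 0 → (0x46>>0)&0x1 = 0x0
addr_hi:1 @ bit 1 → (0x46>>1)&0x1 = 0x1
err:1 @ bit 2 → (0x46>>2)&0x1 = 0x1
slot:5 @ bit 3 → (0x46>>3)&0x1f = 0x8  ←

8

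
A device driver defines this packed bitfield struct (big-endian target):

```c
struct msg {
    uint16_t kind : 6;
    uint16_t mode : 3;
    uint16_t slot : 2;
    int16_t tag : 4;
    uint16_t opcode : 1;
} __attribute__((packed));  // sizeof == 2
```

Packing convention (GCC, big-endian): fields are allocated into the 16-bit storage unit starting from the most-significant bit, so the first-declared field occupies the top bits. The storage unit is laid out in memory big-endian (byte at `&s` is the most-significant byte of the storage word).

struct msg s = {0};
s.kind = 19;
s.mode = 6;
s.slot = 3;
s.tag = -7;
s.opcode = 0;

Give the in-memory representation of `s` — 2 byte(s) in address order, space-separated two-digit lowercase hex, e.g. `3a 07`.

kind (6b) val=19 bits=0x13 at bit 10: 0x4c00
mode (3b) val=6 bits=0x6 at bit 7: 0x4f00
slot (2b) val=3 bits=0x3 at bit 5: 0x4f60
tag (4b) val=-7 bits=0x9 at bit 1: 0x4f72
opcode (1b) val=0 bits=0x0 at bit 0: 0x4f72
word = 0x4f72 → big-endian bytes:
  [0]=0x4f  [1]=0x72

4f 72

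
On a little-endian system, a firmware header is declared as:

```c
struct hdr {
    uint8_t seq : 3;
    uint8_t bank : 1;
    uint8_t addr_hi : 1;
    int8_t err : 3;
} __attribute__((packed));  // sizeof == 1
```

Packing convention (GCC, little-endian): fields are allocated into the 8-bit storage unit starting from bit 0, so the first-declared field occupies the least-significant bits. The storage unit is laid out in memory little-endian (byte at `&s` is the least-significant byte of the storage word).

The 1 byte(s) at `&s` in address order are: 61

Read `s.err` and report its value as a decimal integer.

[0]=0x61 (little-endian) → word 0x61
seq:3 @ bit 0 → (0x61>>0)&0x7 = 0x1
bank:1 @ bit 3 → (0x61>>3)&0x1 = 0x0
addr_hi:1 @ bit 4 → (0x61>>4)&0x1 = 0x0
err:3 @ bit 5 → (0x61>>5)&0x7 = 0x3  ←
err signed 3b, MSB=0: value = 3

3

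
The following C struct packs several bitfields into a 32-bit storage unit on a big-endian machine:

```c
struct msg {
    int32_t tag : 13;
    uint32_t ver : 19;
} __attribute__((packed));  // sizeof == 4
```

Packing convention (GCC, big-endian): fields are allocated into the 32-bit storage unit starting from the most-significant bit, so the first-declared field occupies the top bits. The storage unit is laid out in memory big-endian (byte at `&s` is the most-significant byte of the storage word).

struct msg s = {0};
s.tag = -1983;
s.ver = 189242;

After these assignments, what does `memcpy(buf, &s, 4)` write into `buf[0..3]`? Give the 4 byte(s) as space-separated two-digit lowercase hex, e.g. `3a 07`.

c2 0a e3 3a

[19+:13] tag=-1983 & 0x1fff = 0x1841; word=0xc2080000
[0+:19] ver=189242 & 0x7ffff = 0x2e33a; word=0xc20ae33a
word = 0xc20ae33a → big-endian bytes:
  [0]=0xc2  [1]=0x0a  [2]=0xe3  [3]=0x3a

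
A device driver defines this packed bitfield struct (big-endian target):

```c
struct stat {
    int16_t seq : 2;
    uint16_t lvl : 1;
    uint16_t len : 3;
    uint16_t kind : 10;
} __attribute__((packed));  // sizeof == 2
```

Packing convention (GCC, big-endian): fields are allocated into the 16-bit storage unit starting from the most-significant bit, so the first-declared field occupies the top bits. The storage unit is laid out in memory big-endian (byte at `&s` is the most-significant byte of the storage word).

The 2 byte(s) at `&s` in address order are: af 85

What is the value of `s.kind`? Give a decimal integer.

901

[0]=0xaf [1]=0x85 (big-endian) → word 0xaf85
seq:2 @ bit 14 → (0xaf85>>14)&0x3 = 0x2
lvl:1 @ bit 13 → (0xaf85>>13)&0x1 = 0x1
len:3 @ bit 10 → (0xaf85>>10)&0x7 = 0x3
kind:10 @ bit 0 → (0xaf85>>0)&0x3ff = 0x385  ←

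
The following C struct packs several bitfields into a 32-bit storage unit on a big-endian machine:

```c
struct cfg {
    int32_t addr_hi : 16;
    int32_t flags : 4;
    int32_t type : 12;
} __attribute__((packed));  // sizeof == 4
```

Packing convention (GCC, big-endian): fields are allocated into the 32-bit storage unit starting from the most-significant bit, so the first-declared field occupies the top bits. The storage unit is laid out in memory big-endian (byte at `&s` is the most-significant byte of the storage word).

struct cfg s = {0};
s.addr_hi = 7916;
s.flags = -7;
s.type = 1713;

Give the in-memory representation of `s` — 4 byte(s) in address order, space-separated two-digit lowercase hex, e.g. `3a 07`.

1e ec 96 b1

addr_hi (16b) val=7916 bits=0x1eec at bit 16: 0x1eec0000
flags (4b) val=-7 bits=0x9 at bit 12: 0x1eec9000
type (12b) val=1713 bits=0x6b1 at bit 0: 0x1eec96b1
word = 0x1eec96b1 → big-endian bytes:
  [0]=0x1e  [1]=0xec  [2]=0x96  [3]=0xb1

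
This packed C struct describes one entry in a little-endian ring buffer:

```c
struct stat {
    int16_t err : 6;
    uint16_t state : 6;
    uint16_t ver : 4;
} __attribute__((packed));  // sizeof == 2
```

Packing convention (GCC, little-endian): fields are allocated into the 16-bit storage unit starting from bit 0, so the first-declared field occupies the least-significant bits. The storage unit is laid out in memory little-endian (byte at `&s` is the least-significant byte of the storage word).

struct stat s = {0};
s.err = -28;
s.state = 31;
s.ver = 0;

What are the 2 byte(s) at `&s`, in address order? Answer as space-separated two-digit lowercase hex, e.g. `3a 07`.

err (6b) val=-28 bits=0x24 at bit 0: 0x0024
state (6b) val=31 bits=0x1f at bit 6: 0x07e4
ver (4b) val=0 bits=0x0 at bit 12: 0x07e4
word = 0x07e4 → little-endian bytes:
  [0]=0xe4  [1]=0x07

e4 07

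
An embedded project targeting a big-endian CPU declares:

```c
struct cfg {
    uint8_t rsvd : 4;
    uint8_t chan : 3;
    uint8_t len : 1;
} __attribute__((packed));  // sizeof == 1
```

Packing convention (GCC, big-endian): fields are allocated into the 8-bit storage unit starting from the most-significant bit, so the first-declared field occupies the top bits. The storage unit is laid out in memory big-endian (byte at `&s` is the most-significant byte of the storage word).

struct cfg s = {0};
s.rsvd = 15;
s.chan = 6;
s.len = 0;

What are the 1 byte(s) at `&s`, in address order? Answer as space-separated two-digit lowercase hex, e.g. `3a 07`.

fc

rsvd:4 = 15 → 0xf << 4 → word 0xf0
chan:3 = 6 → 0x6 << 1 → word 0xfc
len:1 = 0 → 0x0 << 0 → word 0xfc
word = 0xfc → big-endian bytes:
  [0]=0xfc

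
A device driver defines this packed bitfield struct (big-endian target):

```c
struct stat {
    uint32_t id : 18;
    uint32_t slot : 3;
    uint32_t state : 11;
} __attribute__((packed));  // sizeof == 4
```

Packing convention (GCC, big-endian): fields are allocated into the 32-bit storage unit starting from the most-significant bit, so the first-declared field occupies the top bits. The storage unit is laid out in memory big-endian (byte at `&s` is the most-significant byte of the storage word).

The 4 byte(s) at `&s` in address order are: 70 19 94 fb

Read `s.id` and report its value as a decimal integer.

114790

[0]=0x70 [1]=0x19 [2]=0x94 [3]=0xfb (big-endian) → word 0x701994fb
id [14+:18] = (word>>14) & 0x3ffff = 114790  ←
slot [11+:3] = (word>>11) & 0x7 = 2
state [0+:11] = (word>>0) & 0x7ff = 1275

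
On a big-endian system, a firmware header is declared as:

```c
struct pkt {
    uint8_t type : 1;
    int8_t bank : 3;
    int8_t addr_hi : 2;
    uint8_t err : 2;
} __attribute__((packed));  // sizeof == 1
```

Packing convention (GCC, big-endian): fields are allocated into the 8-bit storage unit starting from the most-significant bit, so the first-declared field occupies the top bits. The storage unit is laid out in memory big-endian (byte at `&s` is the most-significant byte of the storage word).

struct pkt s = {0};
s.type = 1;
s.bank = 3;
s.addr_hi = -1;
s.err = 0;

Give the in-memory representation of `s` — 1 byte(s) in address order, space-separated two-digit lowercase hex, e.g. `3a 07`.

bc

[7+:1] type=1 & 0x1 = 0x1; word=0x80
[4+:3] bank=3 & 0x7 = 0x3; word=0xb0
[2+:2] addr_hi=-1 & 0x3 = 0x3; word=0xbc
[0+:2] err=0 & 0x3 = 0x0; word=0xbc
word = 0xbc → big-endian bytes:
  [0]=0xbc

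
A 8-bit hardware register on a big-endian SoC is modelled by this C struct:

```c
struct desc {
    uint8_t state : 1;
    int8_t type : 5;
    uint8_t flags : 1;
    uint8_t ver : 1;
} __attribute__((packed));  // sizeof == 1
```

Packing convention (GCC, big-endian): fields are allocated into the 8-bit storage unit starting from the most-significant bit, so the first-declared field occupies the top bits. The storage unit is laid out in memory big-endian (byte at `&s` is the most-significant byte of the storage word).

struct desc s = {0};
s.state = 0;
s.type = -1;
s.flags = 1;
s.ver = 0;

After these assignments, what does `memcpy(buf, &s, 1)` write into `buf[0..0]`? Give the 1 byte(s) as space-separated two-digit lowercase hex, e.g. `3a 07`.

[7+:1] state=0 & 0x1 = 0x0; word=0x00
[2+:5] type=-1 & 0x1f = 0x1f; word=0x7c
[1+:1] flags=1 & 0x1 = 0x1; word=0x7e
[0+:1] ver=0 & 0x1 = 0x0; word=0x7e
word = 0x7e → big-endian bytes:
  [0]=0x7e

7e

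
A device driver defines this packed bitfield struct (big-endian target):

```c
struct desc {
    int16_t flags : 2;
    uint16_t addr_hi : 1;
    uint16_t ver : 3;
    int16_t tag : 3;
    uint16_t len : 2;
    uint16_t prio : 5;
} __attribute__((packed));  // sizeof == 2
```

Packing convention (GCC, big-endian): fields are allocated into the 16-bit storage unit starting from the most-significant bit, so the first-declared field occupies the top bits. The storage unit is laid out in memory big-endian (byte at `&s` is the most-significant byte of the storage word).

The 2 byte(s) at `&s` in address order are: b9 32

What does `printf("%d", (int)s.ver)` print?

[0]=0xb9 [1]=0x32 (big-endian) → word 0xb932
flags [14+:2] = (word>>14) & 0x3 = 2
addr_hi [13+:1] = (word>>13) & 0x1 = 1
ver [10+:3] = (word>>10) & 0x7 = 6  ←
tag [7+:3] = (word>>7) & 0x7 = 2
len [5+:2] = (word>>5) & 0x3 = 1
prio [0+:5] = (word>>0) & 0x1f = 18

6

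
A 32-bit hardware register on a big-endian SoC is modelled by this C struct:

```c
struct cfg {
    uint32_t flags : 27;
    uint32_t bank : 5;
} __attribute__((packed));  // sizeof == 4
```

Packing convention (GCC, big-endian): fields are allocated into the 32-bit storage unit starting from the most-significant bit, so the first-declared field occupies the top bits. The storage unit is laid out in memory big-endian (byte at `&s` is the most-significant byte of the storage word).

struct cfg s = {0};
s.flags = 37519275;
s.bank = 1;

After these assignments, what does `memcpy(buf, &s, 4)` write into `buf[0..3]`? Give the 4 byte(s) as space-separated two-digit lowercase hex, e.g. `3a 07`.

47 8f f5 61

flags (27b) val=37519275 bits=0x23c7fab at bit 5: 0x478ff560
bank (5b) val=1 bits=0x1 at bit 0: 0x478ff561
word = 0x478ff561 → big-endian bytes:
  [0]=0x47  [1]=0x8f  [2]=0xf5  [3]=0x61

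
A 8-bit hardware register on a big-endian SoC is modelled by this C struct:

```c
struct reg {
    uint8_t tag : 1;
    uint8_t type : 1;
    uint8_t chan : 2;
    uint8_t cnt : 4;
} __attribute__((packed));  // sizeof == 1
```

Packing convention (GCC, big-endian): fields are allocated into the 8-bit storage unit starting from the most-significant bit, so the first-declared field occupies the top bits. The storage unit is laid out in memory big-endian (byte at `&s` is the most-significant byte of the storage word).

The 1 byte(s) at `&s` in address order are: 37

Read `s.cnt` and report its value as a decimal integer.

7

[0]=0x37 (big-endian) → word 0x37
tag [7+:1] = (word>>7) & 0x1 = 0
type [6+:1] = (word>>6) & 0x1 = 0
chan [4+:2] = (word>>4) & 0x3 = 3
cnt [0+:4] = (word>>0) & 0xf = 7  ←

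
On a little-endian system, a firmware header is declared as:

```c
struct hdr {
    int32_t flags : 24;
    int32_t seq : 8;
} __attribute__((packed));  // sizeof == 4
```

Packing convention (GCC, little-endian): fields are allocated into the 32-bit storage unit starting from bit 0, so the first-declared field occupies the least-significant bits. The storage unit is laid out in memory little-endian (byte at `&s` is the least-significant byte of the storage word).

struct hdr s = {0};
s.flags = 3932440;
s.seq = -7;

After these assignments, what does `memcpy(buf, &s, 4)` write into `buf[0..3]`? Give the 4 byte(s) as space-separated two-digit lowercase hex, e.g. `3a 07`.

[0+:24] flags=3932440 & 0xffffff = 0x3c0118; word=0x003c0118
[24+:8] seq=-7 & 0xff = 0xf9; word=0xf93c0118
word = 0xf93c0118 → little-endian bytes:
  [0]=0x18  [1]=0x01  [2]=0x3c  [3]=0xf9

18 01 3c f9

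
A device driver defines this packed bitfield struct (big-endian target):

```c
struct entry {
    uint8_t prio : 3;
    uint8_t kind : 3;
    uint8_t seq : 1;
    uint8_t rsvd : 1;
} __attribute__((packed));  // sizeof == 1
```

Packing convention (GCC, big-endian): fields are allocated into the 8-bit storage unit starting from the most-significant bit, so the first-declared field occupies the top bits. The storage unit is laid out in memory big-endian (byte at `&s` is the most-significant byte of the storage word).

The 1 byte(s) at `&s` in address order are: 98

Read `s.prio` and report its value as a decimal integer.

[0]=0x98 (big-endian) → word 0x98
prio:3 @ bit 5 → (0x98>>5)&0x7 = 0x4  ←
kind:3 @ bit 2 → (0x98>>2)&0x7 = 0x6
seq:1 @ bit 1 → (0x98>>1)&0x1 = 0x0
rsvd:1 @ bit 0 → (0x98>>0)&0x1 = 0x0

4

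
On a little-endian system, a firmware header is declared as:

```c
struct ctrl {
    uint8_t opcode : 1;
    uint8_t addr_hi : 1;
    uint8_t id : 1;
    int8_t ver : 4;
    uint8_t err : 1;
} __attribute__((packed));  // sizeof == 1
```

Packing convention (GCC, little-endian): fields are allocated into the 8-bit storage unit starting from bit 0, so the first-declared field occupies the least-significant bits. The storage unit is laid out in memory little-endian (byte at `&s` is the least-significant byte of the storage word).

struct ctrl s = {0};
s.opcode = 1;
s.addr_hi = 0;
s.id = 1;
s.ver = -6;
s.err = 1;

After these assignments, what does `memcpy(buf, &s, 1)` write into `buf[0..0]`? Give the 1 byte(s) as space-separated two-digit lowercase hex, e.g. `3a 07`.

opcode (1b) val=1 bits=0x1 at bit 0: 0x01
addr_hi (1b) val=0 bits=0x0 at bit 1: 0x01
id (1b) val=1 bits=0x1 at bit 2: 0x05
ver (4b) val=-6 bits=0xa at bit 3: 0x55
err (1b) val=1 bits=0x1 at bit 7: 0xd5
word = 0xd5 → little-endian bytes:
  [0]=0xd5

d5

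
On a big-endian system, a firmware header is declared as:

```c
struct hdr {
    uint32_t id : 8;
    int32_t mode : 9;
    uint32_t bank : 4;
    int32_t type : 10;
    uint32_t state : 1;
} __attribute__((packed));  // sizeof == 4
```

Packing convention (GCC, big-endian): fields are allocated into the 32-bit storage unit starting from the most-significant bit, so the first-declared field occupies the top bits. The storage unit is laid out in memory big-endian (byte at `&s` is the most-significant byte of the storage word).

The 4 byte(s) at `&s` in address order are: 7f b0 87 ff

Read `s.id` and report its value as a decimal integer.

127

[0]=0x7f [1]=0xb0 [2]=0x87 [3]=0xff (big-endian) → word 0x7fb087ff
id [24+:8] = (word>>24) & 0xff = 127  ←
mode [15+:9] = (word>>15) & 0x1ff = 353
bank [11+:4] = (word>>11) & 0xf = 0
type [1+:10] = (word>>1) & 0x3ff = 1023
state [0+:1] = (word>>0) & 0x1 = 1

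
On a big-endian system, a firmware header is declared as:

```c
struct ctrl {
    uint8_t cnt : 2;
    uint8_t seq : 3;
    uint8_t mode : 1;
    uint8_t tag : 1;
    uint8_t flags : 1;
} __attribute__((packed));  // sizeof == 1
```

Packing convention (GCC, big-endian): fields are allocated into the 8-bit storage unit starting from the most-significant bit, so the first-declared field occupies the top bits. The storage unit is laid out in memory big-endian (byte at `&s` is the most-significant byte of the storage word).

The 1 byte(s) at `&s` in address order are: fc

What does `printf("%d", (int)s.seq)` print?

7

[0]=0xfc (big-endian) → word 0xfc
cnt:2 @ bit 6 → (0xfc>>6)&0x3 = 0x3
seq:3 @ bit 3 → (0xfc>>3)&0x7 = 0x7  ←
mode:1 @ bit 2 → (0xfc>>2)&0x1 = 0x1
tag:1 @ bit 1 → (0xfc>>1)&0x1 = 0x0
flags:1 @ bit 0 → (0xfc>>0)&0x1 = 0x0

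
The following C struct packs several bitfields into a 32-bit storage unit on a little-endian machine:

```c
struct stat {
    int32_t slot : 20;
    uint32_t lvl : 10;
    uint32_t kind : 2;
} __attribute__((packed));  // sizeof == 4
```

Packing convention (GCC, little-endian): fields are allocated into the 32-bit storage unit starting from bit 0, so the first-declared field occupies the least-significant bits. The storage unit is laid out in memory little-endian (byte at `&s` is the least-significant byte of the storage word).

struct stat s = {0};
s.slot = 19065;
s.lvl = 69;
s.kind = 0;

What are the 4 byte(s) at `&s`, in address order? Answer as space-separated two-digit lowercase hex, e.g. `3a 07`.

79 4a 50 04

slot:20 = 19065 → 0x4a79 << 0 → word 0x00004a79
lvl:10 = 69 → 0x45 << 20 → word 0x04504a79
kind:2 = 0 → 0x0 << 30 → word 0x04504a79
word = 0x04504a79 → little-endian bytes:
  [0]=0x79  [1]=0x4a  [2]=0x50  [3]=0x04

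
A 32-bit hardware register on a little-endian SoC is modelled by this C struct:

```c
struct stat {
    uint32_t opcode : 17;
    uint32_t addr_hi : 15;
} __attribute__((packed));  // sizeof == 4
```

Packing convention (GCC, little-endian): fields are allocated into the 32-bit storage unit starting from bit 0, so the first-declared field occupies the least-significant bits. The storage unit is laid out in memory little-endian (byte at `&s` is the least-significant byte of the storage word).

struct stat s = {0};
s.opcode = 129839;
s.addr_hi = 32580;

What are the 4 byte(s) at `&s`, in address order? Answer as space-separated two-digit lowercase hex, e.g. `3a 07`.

[0+:17] opcode=129839 & 0x1ffff = 0x1fb2f; word=0x0001fb2f
[17+:15] addr_hi=32580 & 0x7fff = 0x7f44; word=0xfe89fb2f
word = 0xfe89fb2f → little-endian bytes:
  [0]=0x2f  [1]=0xfb  [2]=0x89  [3]=0xfe

2f fb 89 fe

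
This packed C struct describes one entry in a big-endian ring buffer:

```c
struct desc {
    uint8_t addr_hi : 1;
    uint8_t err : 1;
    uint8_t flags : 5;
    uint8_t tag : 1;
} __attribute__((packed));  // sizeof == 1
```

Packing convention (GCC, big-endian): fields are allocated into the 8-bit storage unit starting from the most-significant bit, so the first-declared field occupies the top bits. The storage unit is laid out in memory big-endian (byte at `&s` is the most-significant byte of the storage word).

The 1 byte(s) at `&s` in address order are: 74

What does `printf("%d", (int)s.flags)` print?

26

[0]=0x74 (big-endian) → word 0x74
addr_hi:1 @ bit 7 → (0x74>>7)&0x1 = 0x0
err:1 @ bit 6 → (0x74>>6)&0x1 = 0x1
flags:5 @ bit 1 → (0x74>>1)&0x1f = 0x1a  ←
tag:1 @ bit 0 → (0x74>>0)&0x1 = 0x0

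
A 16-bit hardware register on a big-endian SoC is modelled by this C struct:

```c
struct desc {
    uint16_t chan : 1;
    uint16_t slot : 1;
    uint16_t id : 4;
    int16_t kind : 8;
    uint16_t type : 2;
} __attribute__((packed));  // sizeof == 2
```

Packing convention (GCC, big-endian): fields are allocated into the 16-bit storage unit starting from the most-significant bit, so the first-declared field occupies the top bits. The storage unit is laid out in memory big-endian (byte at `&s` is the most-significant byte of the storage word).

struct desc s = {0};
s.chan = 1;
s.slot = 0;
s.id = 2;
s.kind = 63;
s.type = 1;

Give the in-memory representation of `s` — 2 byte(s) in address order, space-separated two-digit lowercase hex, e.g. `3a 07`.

[15+:1] chan=1 & 0x1 = 0x1; word=0x8000
[14+:1] slot=0 & 0x1 = 0x0; word=0x8000
[10+:4] id=2 & 0xf = 0x2; word=0x8800
[2+:8] kind=63 & 0xff = 0x3f; word=0x88fc
[0+:2] type=1 & 0x3 = 0x1; word=0x88fd
word = 0x88fd → big-endian bytes:
  [0]=0x88  [1]=0xfd

88 fd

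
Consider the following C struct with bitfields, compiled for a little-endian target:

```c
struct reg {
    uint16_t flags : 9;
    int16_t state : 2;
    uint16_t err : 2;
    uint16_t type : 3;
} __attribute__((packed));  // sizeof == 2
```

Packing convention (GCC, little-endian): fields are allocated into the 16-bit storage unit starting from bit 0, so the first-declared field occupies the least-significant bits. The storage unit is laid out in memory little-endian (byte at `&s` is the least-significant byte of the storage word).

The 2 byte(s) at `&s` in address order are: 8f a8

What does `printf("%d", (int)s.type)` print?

[0]=0x8f [1]=0xa8 (little-endian) → word 0xa88f
flags:9 @ bit 0 → (0xa88f>>0)&0x1ff = 0x8f
state:2 @ bit 9 → (0xa88f>>9)&0x3 = 0x0
err:2 @ bit 11 → (0xa88f>>11)&0x3 = 0x1
type:3 @ bit 13 → (0xa88f>>13)&0x7 = 0x5  ←

5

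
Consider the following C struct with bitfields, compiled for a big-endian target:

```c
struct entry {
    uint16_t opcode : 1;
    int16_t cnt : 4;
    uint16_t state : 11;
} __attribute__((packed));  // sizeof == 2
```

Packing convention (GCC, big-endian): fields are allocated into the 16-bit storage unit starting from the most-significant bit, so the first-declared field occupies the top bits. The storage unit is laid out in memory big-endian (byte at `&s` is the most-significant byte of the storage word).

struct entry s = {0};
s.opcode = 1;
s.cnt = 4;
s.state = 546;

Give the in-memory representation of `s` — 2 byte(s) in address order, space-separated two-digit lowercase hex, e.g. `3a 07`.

opcode:1 = 1 → 0x1 << 15 → word 0x8000
cnt:4 = 4 → 0x4 << 11 → word 0xa000
state:11 = 546 → 0x222 << 0 → word 0xa222
word = 0xa222 → big-endian bytes:
  [0]=0xa2  [1]=0x22

a2 22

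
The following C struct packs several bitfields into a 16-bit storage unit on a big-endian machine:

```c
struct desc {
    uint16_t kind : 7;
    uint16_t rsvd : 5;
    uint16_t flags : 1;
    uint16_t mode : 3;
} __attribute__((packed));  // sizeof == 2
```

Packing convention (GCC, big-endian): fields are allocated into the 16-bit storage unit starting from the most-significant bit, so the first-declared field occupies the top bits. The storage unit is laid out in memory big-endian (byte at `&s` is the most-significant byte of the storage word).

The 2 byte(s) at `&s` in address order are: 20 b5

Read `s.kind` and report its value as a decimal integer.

[0]=0x20 [1]=0xb5 (big-endian) → word 0x20b5
kind [9+:7] = (word>>9) & 0x7f = 16  ←
rsvd [4+:5] = (word>>4) & 0x1f = 11
flags [3+:1] = (word>>3) & 0x1 = 0
mode [0+:3] = (word>>0) & 0x7 = 5

16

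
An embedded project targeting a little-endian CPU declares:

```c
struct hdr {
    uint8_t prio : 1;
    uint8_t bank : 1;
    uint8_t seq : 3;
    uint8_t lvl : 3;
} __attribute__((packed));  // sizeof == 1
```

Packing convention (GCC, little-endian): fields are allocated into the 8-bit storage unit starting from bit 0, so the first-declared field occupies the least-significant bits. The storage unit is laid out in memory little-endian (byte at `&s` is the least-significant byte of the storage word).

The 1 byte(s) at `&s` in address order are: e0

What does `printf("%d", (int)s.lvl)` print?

[0]=0xe0 (little-endian) → word 0xe0
prio [0+:1] = (word>>0) & 0x1 = 0
bank [1+:1] = (word>>1) & 0x1 = 0
seq [2+:3] = (word>>2) & 0x7 = 0
lvl [5+:3] = (word>>5) & 0x7 = 7  ←

7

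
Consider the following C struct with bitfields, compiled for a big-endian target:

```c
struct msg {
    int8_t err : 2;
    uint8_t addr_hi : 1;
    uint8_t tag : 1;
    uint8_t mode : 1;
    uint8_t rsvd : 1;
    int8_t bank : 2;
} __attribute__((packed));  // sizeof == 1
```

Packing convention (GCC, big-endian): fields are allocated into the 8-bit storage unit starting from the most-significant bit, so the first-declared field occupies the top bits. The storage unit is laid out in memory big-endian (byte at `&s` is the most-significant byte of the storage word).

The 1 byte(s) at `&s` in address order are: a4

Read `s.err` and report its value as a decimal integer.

[0]=0xa4 (big-endian) → word 0xa4
err:2 @ bit 6 → (0xa4>>6)&0x3 = 0x2  ←
addr_hi:1 @ bit 5 → (0xa4>>5)&0x1 = 0x1
tag:1 @ bit 4 → (0xa4>>4)&0x1 = 0x0
mode:1 @ bit 3 → (0xa4>>3)&0x1 = 0x0
rsvd:1 @ bit 2 → (0xa4>>2)&0x1 = 0x1
bank:2 @ bit 0 → (0xa4>>0)&0x3 = 0x0
err signed 2b, MSB=1: 2 - 4 = -2

-2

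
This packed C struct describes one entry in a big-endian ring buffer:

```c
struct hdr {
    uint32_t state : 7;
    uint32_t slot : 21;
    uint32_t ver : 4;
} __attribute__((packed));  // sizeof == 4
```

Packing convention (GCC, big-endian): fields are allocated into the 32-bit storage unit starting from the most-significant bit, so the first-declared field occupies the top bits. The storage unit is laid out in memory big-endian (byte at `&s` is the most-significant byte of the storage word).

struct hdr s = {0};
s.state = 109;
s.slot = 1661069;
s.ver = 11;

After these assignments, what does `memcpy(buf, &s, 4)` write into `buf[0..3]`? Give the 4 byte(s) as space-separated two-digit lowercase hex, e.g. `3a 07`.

state:7 = 109 → 0x6d << 25 → word 0xda000000
slot:21 = 1661069 → 0x19588d << 4 → word 0xdb9588d0
ver:4 = 11 → 0xb << 0 → word 0xdb9588db
word = 0xdb9588db → big-endian bytes:
  [0]=0xdb  [1]=0x95  [2]=0x88  [3]=0xdb

db 95 88 db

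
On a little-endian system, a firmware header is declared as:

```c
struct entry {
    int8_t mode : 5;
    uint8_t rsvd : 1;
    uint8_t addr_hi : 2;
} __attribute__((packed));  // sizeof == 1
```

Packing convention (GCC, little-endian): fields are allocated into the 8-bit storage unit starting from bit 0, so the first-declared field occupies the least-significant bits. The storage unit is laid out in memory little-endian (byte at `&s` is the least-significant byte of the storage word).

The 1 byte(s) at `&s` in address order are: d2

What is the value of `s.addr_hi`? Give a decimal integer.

[0]=0xd2 (little-endian) → word 0xd2
mode [0+:5] = (word>>0) & 0x1f = 18
rsvd [5+:1] = (word>>5) & 0x1 = 0
addr_hi [6+:2] = (word>>6) & 0x3 = 3  ←

3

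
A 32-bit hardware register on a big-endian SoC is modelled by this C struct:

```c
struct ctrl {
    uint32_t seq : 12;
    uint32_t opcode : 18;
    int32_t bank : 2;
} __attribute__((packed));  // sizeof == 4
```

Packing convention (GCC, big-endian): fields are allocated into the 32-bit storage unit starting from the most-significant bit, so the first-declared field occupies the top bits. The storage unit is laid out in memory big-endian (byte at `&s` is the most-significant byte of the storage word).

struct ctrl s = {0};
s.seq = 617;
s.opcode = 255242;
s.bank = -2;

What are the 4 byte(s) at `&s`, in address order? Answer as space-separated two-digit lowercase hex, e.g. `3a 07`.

seq (12b) val=617 bits=0x269 at bit 20: 0x26900000
opcode (18b) val=255242 bits=0x3e50a at bit 2: 0x269f9428
bank (2b) val=-2 bits=0x2 at bit 0: 0x269f942a
word = 0x269f942a → big-endian bytes:
  [0]=0x26  [1]=0x9f  [2]=0x94  [3]=0x2a

26 9f 94 2a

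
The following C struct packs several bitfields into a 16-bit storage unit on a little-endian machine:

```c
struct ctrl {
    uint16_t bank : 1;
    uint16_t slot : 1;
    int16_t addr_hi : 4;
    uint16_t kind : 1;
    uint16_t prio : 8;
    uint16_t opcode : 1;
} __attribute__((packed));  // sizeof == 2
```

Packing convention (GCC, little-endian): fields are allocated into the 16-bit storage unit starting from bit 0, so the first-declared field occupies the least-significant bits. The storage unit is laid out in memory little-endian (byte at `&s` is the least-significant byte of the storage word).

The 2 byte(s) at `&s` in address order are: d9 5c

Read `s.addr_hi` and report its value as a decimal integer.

[0]=0xd9 [1]=0x5c (little-endian) → word 0x5cd9
bank [0+:1] = (word>>0) & 0x1 = 1
slot [1+:1] = (word>>1) & 0x1 = 0
addr_hi [2+:4] = (word>>2) & 0xf = 6  ←
kind [6+:1] = (word>>6) & 0x1 = 1
prio [7+:8] = (word>>7) & 0xff = 185
opcode [15+:1] = (word>>15) & 0x1 = 0
addr_hi signed 4b, MSB=0: value = 6

6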